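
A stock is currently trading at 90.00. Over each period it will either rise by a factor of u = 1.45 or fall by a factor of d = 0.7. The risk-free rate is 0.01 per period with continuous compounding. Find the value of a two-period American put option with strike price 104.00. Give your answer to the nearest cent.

26.82

Risk-neutral probability p = (e^0.01 − 0.7)/(1.45 − 0.7) = 0.3101/0.7500 = 0.4134
Terminal stock prices: S_uu = 189.2, S_ud = 91.35, S_dd = 44.1
Terminal payoffs (K − S): max(-85.22, 0) = 0, max(12.65, 0) = 12.65, max(59.9, 0) = 59.9
Node u (S = 130.5): continuation = e^(−0.01)·[0.4134·0.0000 + 0.5866·12.6500] = 7.3467; exercise value = 0.0000 ≤ continuation, so V_u = 7.3467
Node d (S = 63): continuation = e^(−0.01)·[0.4134·12.6500 + 0.5866·59.9000] = 39.9652; exercise value = 41.0000 > continuation, so V_d = 41.0000 (exercise)
Node 0 (S = 90): continuation = e^(−0.01)·[0.4134·7.3467 + 0.5866·41.0000] = 26.8182; exercise value = 14.0000 ≤ continuation, so V_0 = 26.8182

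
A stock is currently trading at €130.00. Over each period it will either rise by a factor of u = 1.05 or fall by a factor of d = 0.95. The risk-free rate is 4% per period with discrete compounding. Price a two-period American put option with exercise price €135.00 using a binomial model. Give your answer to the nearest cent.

Risk-neutral probability p = (1 + 0.04 − 0.95)/(1.05 − 0.95) = 0.0900/0.1000 = 0.9000
Terminal stock prices: S_uu = 143.3, S_ud = 129.7, S_dd = 117.3
Terminal payoffs (K − S): max(-8.325, 0) = 0, max(5.325, 0) = 5.325, max(17.67, 0) = 17.67
Node u (S = 136.5): continuation = 1/1.04·[0.9000·0.0000 + 0.1000·5.3250] = 0.5120; exercise value = 0.0000 ≤ continuation, so V_u = 0.5120
Node d (S = 123.5): continuation = 1/1.04·[0.9000·5.3250 + 0.1000·17.6750] = 6.3077; exercise value = 11.5000 > continuation, so V_d = 11.5000 (exercise)
Node 0 (S = 130): continuation = 1/1.04·[0.9000·0.5120 + 0.1000·11.5000] = 1.5489; exercise value = 5.0000 > continuation, so V_0 = 5.0000 (exercise)

€5.00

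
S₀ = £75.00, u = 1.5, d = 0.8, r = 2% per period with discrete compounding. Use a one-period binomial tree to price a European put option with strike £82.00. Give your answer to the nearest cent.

£14.79

Risk-neutral probability p = (1 + 0.02 − 0.8)/(1.5 − 0.8) = 0.2200/0.7000 = 0.3143
Terminal stock prices: S_u = 112.5, S_d = 60
Terminal payoffs (K − S): max(-30.5, 0) = 0, max(22, 0) = 22
Node 0 (S = 75): V_0 = 1/1.02·[0.3143·0.0000 + 0.6857·22.0000] = 14.7899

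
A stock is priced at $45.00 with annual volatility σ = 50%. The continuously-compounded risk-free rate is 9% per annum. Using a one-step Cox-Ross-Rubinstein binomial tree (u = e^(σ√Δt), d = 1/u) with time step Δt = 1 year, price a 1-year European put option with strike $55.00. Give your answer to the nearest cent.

CRR parameters: u = e^(σ√Δt) = e^(0.5·√1) = 1.6487, d = 1/u = 0.6065
Per-period rate: rΔt = 0.09·1 = 0.09, so R = e^0.09 = 1.0942
Risk-neutral probability p = (e^0.09 − 0.6065)/(1.6487 − 0.6065) = 0.4876/1.0422 = 0.4679
Terminal stock prices: S_u = 74.19, S_d = 27.29
Terminal payoffs (K − S): max(-19.19, 0) = 0, max(27.71, 0) = 27.71
Node 0 (S = 45): V_0 = e^(−0.09)·[0.4679·0.0000 + 0.5321·27.7061] = 13.4735

$13.47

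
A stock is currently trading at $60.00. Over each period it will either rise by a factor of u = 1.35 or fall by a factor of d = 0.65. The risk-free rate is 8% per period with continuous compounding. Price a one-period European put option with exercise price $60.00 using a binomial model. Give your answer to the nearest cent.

Risk-neutral probability p = (e^0.08 − 0.65)/(1.35 − 0.65) = 0.4333/0.7000 = 0.6190
Terminal stock prices: S_u = 81, S_d = 39
Terminal payoffs (K − S): max(-21, 0) = 0, max(21, 0) = 21
Node 0 (S = 60): V_0 = e^(−0.08)·[0.6190·0.0000 + 0.3810·21.0000] = 7.3862

$7.39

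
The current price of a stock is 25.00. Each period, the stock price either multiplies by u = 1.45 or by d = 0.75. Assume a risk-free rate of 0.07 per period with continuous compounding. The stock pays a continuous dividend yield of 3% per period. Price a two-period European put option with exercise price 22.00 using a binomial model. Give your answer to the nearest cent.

2.36

Per-period risk-free factor R = e^0.07 = 1.0725; dividend-adjusted growth = e^(0.07−0.03) = 1.0408.
Risk-neutral probability p = (1.0408 − 0.75)/(1.45 − 0.75) = 0.2908/0.7000 = 0.4154
Terminal stock prices: S_uu = 52.56, S_ud = 27.19, S_dd = 14.06
Terminal payoffs (K − S): max(-30.56, 0) = 0, max(-5.188, 0) = 0, max(7.938, 0) = 7.938
Node u (S = 36.25): V_u = e^(−0.07)·[0.4154·0.0000 + 0.5846·0.0000] = 0.0000
Node d (S = 18.75): V_d = e^(−0.07)·[0.4154·0.0000 + 0.5846·7.9375] = 4.3262
Node 0 (S = 25): V_0 = e^(−0.07)·[0.4154·0.0000 + 0.5846·4.3262] = 2.3580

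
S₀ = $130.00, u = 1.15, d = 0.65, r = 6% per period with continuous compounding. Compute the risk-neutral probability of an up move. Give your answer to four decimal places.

Risk-neutral probability p = (e^0.06 − 0.65)/(1.15 − 0.65) = 0.4118/0.5000 = 0.8237

p = 0.8237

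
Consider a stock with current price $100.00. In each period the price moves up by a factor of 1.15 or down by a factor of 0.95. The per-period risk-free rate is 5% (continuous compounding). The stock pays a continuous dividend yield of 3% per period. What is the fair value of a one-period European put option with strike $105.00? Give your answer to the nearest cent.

Per-period risk-free factor R = e^0.05 = 1.0513; dividend-adjusted growth = e^(0.05−0.03) = 1.0202.
Risk-neutral probability p = (1.0202 − 0.95)/(1.15 − 0.95) = 0.0702/0.2000 = 0.3510
Terminal stock prices: S_u = 115, S_d = 95
Terminal payoffs (K − S): max(-10, 0) = 0, max(10, 0) = 10
Node 0 (S = 100): V_0 = e^(−0.05)·[0.3510·0.0000 + 0.6490·10.0000] = 6.1734

$6.17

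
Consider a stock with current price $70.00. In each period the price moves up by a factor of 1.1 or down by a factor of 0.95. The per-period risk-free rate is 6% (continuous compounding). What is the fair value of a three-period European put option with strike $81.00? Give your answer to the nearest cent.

$1.87

Risk-neutral probability p = (e^0.06 − 0.95)/(1.1 − 0.95) = 0.1118/0.1500 = 0.7456
Terminal stock prices: S_uuu = 93.17, S_uud = 80.47, S_udd = 69.49, S_ddd = 60.02
Terminal payoffs (K − S): max(-12.17, 0) = 0, max(0.535, 0) = 0.535, max(11.51, 0) = 11.51, max(20.98, 0) = 20.98
Node uu (S = 84.7): V_uu = e^(−0.06)·[0.7456·0.0000 + 0.2544·0.5350] = 0.1282
Node ud (S = 73.15): V_ud = e^(−0.06)·[0.7456·0.5350 + 0.2544·11.5075] = 3.1329
Node dd (S = 63.17): V_dd = e^(−0.06)·[0.7456·11.5075 + 0.2544·20.9838] = 13.1079
Node u (S = 77): V_u = e^(−0.06)·[0.7456·0.1282 + 0.2544·3.1329] = 0.8407
Node d (S = 66.5): V_d = e^(−0.06)·[0.7456·3.1329 + 0.2544·13.1079] = 5.3406
Node 0 (S = 70): V_0 = e^(−0.06)·[0.7456·0.8407 + 0.2544·5.3406] = 1.8699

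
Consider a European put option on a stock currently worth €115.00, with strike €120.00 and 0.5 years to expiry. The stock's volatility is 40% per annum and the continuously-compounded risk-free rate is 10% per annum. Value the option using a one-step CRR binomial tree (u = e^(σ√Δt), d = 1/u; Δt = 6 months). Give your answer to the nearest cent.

€15.24

CRR parameters: u = e^(σ√Δt) = e^(0.4·√0.5) = 1.3269, d = 1/u = 0.7536
Per-period rate: rΔt = 0.1·0.5 = 0.05, so R = e^0.05 = 1.0513
Risk-neutral probability p = (e^0.05 − 0.7536)/(1.3269 − 0.7536) = 0.2976/0.5733 = 0.5192
Terminal stock prices: S_u = 152.6, S_d = 86.67
Terminal payoffs (K − S): max(-32.59, 0) = 0, max(33.33, 0) = 33.33
Node 0 (S = 115): V_0 = e^(−0.05)·[0.5192·0.0000 + 0.4808·33.3316] = 15.2444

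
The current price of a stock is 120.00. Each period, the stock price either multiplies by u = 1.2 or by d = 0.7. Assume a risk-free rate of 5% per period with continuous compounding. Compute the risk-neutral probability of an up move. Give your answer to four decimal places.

p = 0.7025

Risk-neutral probability p = (e^0.05 − 0.7)/(1.2 − 0.7) = 0.3513/0.5000 = 0.7025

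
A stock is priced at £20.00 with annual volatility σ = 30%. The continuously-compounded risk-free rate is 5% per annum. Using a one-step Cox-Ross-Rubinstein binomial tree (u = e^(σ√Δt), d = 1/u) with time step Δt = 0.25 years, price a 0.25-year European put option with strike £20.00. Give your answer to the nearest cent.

CRR parameters: u = e^(σ√Δt) = e^(0.3·√0.25) = 1.1618, d = 1/u = 0.8607
Per-period rate: rΔt = 0.05·0.25 = 0.0125, so R = e^0.0125 = 1.0126
Risk-neutral probability p = (e^0.0125 − 0.8607)/(1.1618 − 0.8607) = 0.1519/0.3011 = 0.5043
Terminal stock prices: S_u = 23.24, S_d = 17.21
Terminal payoffs (K − S): max(-3.237, 0) = 0, max(2.786, 0) = 2.786
Node 0 (S = 20): V_0 = e^(−0.0125)·[0.5043·0.0000 + 0.4957·2.7858] = 1.3637

£1.36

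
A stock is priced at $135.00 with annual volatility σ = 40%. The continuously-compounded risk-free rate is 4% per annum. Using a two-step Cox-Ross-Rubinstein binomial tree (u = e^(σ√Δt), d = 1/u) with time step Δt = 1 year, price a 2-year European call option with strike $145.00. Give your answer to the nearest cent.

$29.19

CRR parameters: u = e^(σ√Δt) = e^(0.4·√1) = 1.4918, d = 1/u = 0.6703
Per-period rate: rΔt = 0.04·1 = 0.04, so R = e^0.04 = 1.0408
Risk-neutral probability p = (e^0.04 − 0.6703)/(1.4918 − 0.6703) = 0.3705/0.8215 = 0.4510
Terminal stock prices: S_uu = 300.4, S_ud = 135, S_dd = 60.66
Terminal payoffs (S − K): max(155.4, 0) = 155.4, max(-10, 0) = 0, max(-84.34, 0) = 0
Node u (S = 201.4): V_u = e^(−0.04)·[0.4510·155.4480 + 0.5490·0.0000] = 67.3567
Node d (S = 90.49): V_d = e^(−0.04)·[0.4510·0.0000 + 0.5490·0.0000] = 0.0000
Node 0 (S = 135): V_0 = e^(−0.04)·[0.4510·67.3567 + 0.5490·0.0000] = 29.1861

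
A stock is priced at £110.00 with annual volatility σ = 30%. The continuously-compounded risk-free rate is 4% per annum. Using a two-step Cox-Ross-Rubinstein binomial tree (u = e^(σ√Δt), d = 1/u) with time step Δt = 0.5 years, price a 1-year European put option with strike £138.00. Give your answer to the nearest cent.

CRR parameters: u = e^(σ√Δt) = e^(0.3·√0.5) = 1.2363, d = 1/u = 0.8089
Per-period rate: rΔt = 0.04·0.5 = 0.02, so R = e^0.02 = 1.0202
Risk-neutral probability p = (e^0.02 − 0.8089)/(1.2363 − 0.8089) = 0.2113/0.4275 = 0.4944
Terminal stock prices: S_uu = 168.1, S_ud = 110, S_dd = 71.97
Terminal payoffs (K − S): max(-30.13, 0) = 0, max(28, 0) = 28, max(66.03, 0) = 66.03
Node u (S = 136): V_u = e^(−0.02)·[0.4944·0.0000 + 0.5056·28.0000] = 13.8758
Node d (S = 88.97): V_d = e^(−0.02)·[0.4944·28.0000 + 0.5056·66.0324] = 46.2930
Node 0 (S = 110): V_0 = e^(−0.02)·[0.4944·13.8758 + 0.5056·46.2930] = 29.6659

£29.67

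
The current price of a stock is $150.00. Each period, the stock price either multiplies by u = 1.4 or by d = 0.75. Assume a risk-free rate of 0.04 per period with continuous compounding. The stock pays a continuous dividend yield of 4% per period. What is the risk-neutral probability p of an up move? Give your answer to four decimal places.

p = 0.3846

Per-period risk-free factor R = e^0.04 = 1.0408; dividend-adjusted growth = e^(0.04−0.04) = 1.0000.
Risk-neutral probability p = (1.0000 − 0.75)/(1.4 − 0.75) = 0.2500/0.6500 = 0.3846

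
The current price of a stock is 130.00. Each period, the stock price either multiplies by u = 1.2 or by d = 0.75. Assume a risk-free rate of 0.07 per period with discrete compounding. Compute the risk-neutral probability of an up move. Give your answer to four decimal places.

p = 0.7111

Risk-neutral probability p = (1 + 0.07 − 0.75)/(1.2 − 0.75) = 0.3200/0.4500 = 0.7111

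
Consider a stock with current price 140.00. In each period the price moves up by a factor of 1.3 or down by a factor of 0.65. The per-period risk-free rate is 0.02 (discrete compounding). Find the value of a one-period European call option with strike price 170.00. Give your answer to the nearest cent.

Risk-neutral probability p = (1 + 0.02 − 0.65)/(1.3 − 0.65) = 0.3700/0.6500 = 0.5692
Terminal stock prices: S_u = 182, S_d = 91
Terminal payoffs (S − K): max(12, 0) = 12, max(-79, 0) = 0
Node 0 (S = 140): V_0 = 1/1.02·[0.5692·12.0000 + 0.4308·0.0000] = 6.6968

6.70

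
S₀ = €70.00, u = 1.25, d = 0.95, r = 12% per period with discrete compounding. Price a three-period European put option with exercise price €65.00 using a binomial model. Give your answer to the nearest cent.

€0.29

Risk-neutral probability p = (1 + 0.12 − 0.95)/(1.25 − 0.95) = 0.1700/0.3000 = 0.5667
Terminal stock prices: S_uuu = 136.7, S_uud = 103.9, S_udd = 78.97, S_ddd = 60.02
Terminal payoffs (K − S): max(-71.72, 0) = 0, max(-38.91, 0) = 0, max(-13.97, 0) = 0, max(4.984, 0) = 4.984
Node uu (S = 109.4): V_uu = 1/1.12·[0.5667·0.0000 + 0.4333·0.0000] = 0.0000
Node ud (S = 83.12): V_ud = 1/1.12·[0.5667·0.0000 + 0.4333·0.0000] = 0.0000
Node dd (S = 63.17): V_dd = 1/1.12·[0.5667·0.0000 + 0.4333·4.9838] = 1.9282
Node u (S = 87.5): V_u = 1/1.12·[0.5667·0.0000 + 0.4333·0.0000] = 0.0000
Node d (S = 66.5): V_d = 1/1.12·[0.5667·0.0000 + 0.4333·1.9282] = 0.7460
Node 0 (S = 70): V_0 = 1/1.12·[0.5667·0.0000 + 0.4333·0.7460] = 0.2886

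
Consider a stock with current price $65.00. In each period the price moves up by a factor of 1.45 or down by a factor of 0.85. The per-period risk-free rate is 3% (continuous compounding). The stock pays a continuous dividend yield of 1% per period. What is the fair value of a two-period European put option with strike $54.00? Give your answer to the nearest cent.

$3.40

Per-period risk-free factor R = e^0.03 = 1.0305; dividend-adjusted growth = e^(0.03−0.01) = 1.0202.
Risk-neutral probability p = (1.0202 − 0.85)/(1.45 − 0.85) = 0.1702/0.6000 = 0.2837
Terminal stock prices: S_uu = 136.7, S_ud = 80.11, S_dd = 46.96
Terminal payoffs (K − S): max(-82.66, 0) = 0, max(-26.11, 0) = 0, max(7.038, 0) = 7.038
Node u (S = 94.25): V_u = e^(−0.03)·[0.2837·0.0000 + 0.7163·0.0000] = 0.0000
Node d (S = 55.25): V_d = e^(−0.03)·[0.2837·0.0000 + 0.7163·7.0375] = 4.8922
Node 0 (S = 65): V_0 = e^(−0.03)·[0.2837·0.0000 + 0.7163·4.8922] = 3.4009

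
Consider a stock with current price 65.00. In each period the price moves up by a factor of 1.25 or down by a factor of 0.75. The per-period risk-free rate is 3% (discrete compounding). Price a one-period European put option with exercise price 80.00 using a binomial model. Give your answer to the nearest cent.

13.35

Risk-neutral probability p = (1 + 0.03 − 0.75)/(1.25 − 0.75) = 0.2800/0.5000 = 0.5600
Terminal stock prices: S_u = 81.25, S_d = 48.75
Terminal payoffs (K − S): max(-1.25, 0) = 0, max(31.25, 0) = 31.25
Node 0 (S = 65): V_0 = 1/1.03·[0.5600·0.0000 + 0.4400·31.2500] = 13.3495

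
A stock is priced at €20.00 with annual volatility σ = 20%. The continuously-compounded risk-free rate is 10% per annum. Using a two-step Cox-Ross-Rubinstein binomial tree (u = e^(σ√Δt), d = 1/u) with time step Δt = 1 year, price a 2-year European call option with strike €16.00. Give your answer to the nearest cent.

€7.08

CRR parameters: u = e^(σ√Δt) = e^(0.2·√1) = 1.2214, d = 1/u = 0.8187
Per-period rate: rΔt = 0.1·1 = 0.1, so R = e^0.1 = 1.1052
Risk-neutral probability p = (e^0.1 − 0.8187)/(1.2214 − 0.8187) = 0.2864/0.4027 = 0.7113
Terminal stock prices: S_uu = 29.84, S_ud = 20, S_dd = 13.41
Terminal payoffs (S − K): max(13.84, 0) = 13.84, max(4, 0) = 4, max(-2.594, 0) = 0
Node u (S = 24.43): V_u = e^(−0.1)·[0.7113·13.8365 + 0.2887·4.0000] = 9.9507
Node d (S = 16.37): V_d = e^(−0.1)·[0.7113·4.0000 + 0.2887·0.0000] = 2.5746
Node 0 (S = 20): V_0 = e^(−0.1)·[0.7113·9.9507 + 0.2887·2.5746] = 7.0772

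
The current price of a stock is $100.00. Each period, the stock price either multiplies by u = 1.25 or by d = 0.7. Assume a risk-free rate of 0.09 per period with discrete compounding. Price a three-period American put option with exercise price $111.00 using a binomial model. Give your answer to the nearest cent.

Risk-neutral probability p = (1 + 0.09 − 0.7)/(1.25 − 0.7) = 0.3900/0.5500 = 0.7091
Terminal stock prices: S_uuu = 195.3, S_uud = 109.4, S_udd = 61.25, S_ddd = 34.3
Terminal payoffs (K − S): max(-84.31, 0) = 0, max(1.625, 0) = 1.625, max(49.75, 0) = 49.75, max(76.7, 0) = 76.7
Node uu (S = 156.2): continuation = 1/1.09·[0.7091·0.0000 + 0.2909·1.6250] = 0.4337; exercise value = 0.0000 ≤ continuation, so V_uu = 0.4337
Node ud (S = 87.5): continuation = 1/1.09·[0.7091·1.6250 + 0.2909·49.7500] = 14.3349; exercise value = 23.5000 > continuation, so V_ud = 23.5000 (exercise)
Node dd (S = 49): continuation = 1/1.09·[0.7091·49.7500 + 0.2909·76.7000] = 52.8349; exercise value = 62.0000 > continuation, so V_dd = 62.0000 (exercise)
Node u (S = 125): continuation = 1/1.09·[0.7091·0.4337 + 0.2909·23.5000] = 6.5540; exercise value = 0.0000 ≤ continuation, so V_u = 6.5540
Node d (S = 70): continuation = 1/1.09·[0.7091·23.5000 + 0.2909·62.0000] = 31.8349; exercise value = 41.0000 > continuation, so V_d = 41.0000 (exercise)
Node 0 (S = 100): continuation = 1/1.09·[0.7091·6.5540 + 0.2909·41.0000] = 15.2061; exercise value = 11.0000 ≤ continuation, so V_0 = 15.2061

$15.21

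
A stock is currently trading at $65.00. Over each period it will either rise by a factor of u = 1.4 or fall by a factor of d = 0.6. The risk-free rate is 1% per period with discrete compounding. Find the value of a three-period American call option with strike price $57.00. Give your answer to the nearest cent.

$23.10

Risk-neutral probability p = (1 + 0.01 − 0.6)/(1.4 − 0.6) = 0.4100/0.8000 = 0.5125
Terminal stock prices: S_uuu = 178.4, S_uud = 76.44, S_udd = 32.76, S_ddd = 14.04
Terminal payoffs (S − K): max(121.4, 0) = 121.4, max(19.44, 0) = 19.44, max(-24.24, 0) = 0, max(-42.96, 0) = 0
Node uu (S = 127.4): continuation = 1/1.01·[0.5125·121.3600 + 0.4875·19.4400] = 70.9644; exercise value = 70.4000 ≤ continuation, so V_uu = 70.9644
Node ud (S = 54.6): continuation = 1/1.01·[0.5125·19.4400 + 0.4875·0.0000] = 9.8644; exercise value = 0.0000 ≤ continuation, so V_ud = 9.8644
Node dd (S = 23.4): continuation = 1/1.01·[0.5125·0.0000 + 0.4875·0.0000] = 0.0000; exercise value = 0.0000 ≤ continuation, so V_dd = 0.0000
Node u (S = 91): continuation = 1/1.01·[0.5125·70.9644 + 0.4875·9.8644] = 40.7704; exercise value = 34.0000 ≤ continuation, so V_u = 40.7704
Node d (S = 39): continuation = 1/1.01·[0.5125·9.8644 + 0.4875·0.0000] = 5.0054; exercise value = 0.0000 ≤ continuation, so V_d = 5.0054
Node 0 (S = 65): continuation = 1/1.01·[0.5125·40.7704 + 0.4875·5.0054] = 23.1039; exercise value = 8.0000 ≤ continuation, so V_0 = 23.1039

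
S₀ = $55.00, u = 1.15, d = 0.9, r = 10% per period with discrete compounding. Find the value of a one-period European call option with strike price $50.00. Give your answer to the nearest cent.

Risk-neutral probability p = (1 + 0.1 − 0.9)/(1.15 − 0.9) = 0.2000/0.2500 = 0.8000
Terminal stock prices: S_u = 63.25, S_d = 49.5
Terminal payoffs (S − K): max(13.25, 0) = 13.25, max(-0.5, 0) = 0
Node 0 (S = 55): V_0 = 1/1.1·[0.8000·13.2500 + 0.2000·0.0000] = 9.6364

$9.64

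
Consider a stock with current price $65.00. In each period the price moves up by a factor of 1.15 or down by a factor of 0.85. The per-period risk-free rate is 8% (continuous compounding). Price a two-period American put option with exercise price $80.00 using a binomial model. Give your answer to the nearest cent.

$15.00

Risk-neutral probability p = (e^0.08 − 0.85)/(1.15 − 0.85) = 0.2333/0.3000 = 0.7776
Terminal stock prices: S_uu = 85.96, S_ud = 63.54, S_dd = 46.96
Terminal payoffs (K − S): max(-5.962, 0) = 0, max(16.46, 0) = 16.46, max(33.04, 0) = 33.04
Node u (S = 74.75): continuation = e^(−0.08)·[0.7776·0.0000 + 0.2224·16.4625] = 3.3794; exercise value = 5.2500 > continuation, so V_u = 5.2500 (exercise)
Node d (S = 55.25): continuation = e^(−0.08)·[0.7776·16.4625 + 0.2224·33.0375] = 18.5993; exercise value = 24.7500 > continuation, so V_d = 24.7500 (exercise)
Node 0 (S = 65): continuation = e^(−0.08)·[0.7776·5.2500 + 0.2224·24.7500] = 8.8493; exercise value = 15.0000 > continuation, so V_0 = 15.0000 (exercise)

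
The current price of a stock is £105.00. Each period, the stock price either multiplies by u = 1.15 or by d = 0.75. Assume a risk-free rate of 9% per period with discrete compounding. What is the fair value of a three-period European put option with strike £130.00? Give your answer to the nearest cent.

Risk-neutral probability p = (1 + 0.09 − 0.75)/(1.15 − 0.75) = 0.3400/0.4000 = 0.8500
Terminal stock prices: S_uuu = 159.7, S_uud = 104.1, S_udd = 67.92, S_ddd = 44.3
Terminal payoffs (K − S): max(-29.69, 0) = 0, max(25.85, 0) = 25.85, max(62.08, 0) = 62.08, max(85.7, 0) = 85.7
Node uu (S = 138.9): V_uu = 1/1.09·[0.8500·0.0000 + 0.1500·25.8531] = 3.5578
Node ud (S = 90.56): V_ud = 1/1.09·[0.8500·25.8531 + 0.1500·62.0781] = 28.7036
Node dd (S = 59.06): V_dd = 1/1.09·[0.8500·62.0781 + 0.1500·85.7031] = 60.2036
Node u (S = 120.7): V_u = 1/1.09·[0.8500·3.5578 + 0.1500·28.7036] = 6.7244
Node d (S = 78.75): V_d = 1/1.09·[0.8500·28.7036 + 0.1500·60.2036] = 30.6684
Node 0 (S = 105): V_0 = 1/1.09·[0.8500·6.7244 + 0.1500·30.6684] = 9.4642

£9.46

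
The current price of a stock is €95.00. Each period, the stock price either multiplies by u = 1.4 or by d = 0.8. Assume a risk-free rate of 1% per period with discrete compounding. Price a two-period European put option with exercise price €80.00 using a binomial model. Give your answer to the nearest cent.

Risk-neutral probability p = (1 + 0.01 − 0.8)/(1.4 − 0.8) = 0.2100/0.6000 = 0.3500
Terminal stock prices: S_uu = 186.2, S_ud = 106.4, S_dd = 60.8
Terminal payoffs (K − S): max(-106.2, 0) = 0, max(-26.4, 0) = 0, max(19.2, 0) = 19.2
Node u (S = 133): V_u = 1/1.01·[0.3500·0.0000 + 0.6500·0.0000] = 0.0000
Node d (S = 76): V_d = 1/1.01·[0.3500·0.0000 + 0.6500·19.2000] = 12.3564
Node 0 (S = 95): V_0 = 1/1.01·[0.3500·0.0000 + 0.6500·12.3564] = 7.9522

€7.95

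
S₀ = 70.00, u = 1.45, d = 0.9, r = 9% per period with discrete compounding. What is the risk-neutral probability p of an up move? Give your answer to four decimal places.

Risk-neutral probability p = (1 + 0.09 − 0.9)/(1.45 − 0.9) = 0.1900/0.5500 = 0.3455

p = 0.3455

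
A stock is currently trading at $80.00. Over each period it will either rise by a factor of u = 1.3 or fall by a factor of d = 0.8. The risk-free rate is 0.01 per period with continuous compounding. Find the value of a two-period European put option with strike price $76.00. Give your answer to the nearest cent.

$8.17

Risk-neutral probability p = (e^0.01 − 0.8)/(1.3 − 0.8) = 0.2101/0.5000 = 0.4201
Terminal stock prices: S_uu = 135.2, S_ud = 83.2, S_dd = 51.2
Terminal payoffs (K − S): max(-59.2, 0) = 0, max(-7.2, 0) = 0, max(24.8, 0) = 24.8
Node u (S = 104): V_u = e^(−0.01)·[0.4201·0.0000 + 0.5799·0.0000] = 0.0000
Node d (S = 64): V_d = e^(−0.01)·[0.4201·0.0000 + 0.5799·24.8000] = 14.2384
Node 0 (S = 80): V_0 = e^(−0.01)·[0.4201·0.0000 + 0.5799·14.2384] = 8.1747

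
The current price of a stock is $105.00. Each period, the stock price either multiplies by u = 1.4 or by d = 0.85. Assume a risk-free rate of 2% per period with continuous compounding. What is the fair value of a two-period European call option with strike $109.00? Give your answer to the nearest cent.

$15.46

Risk-neutral probability p = (e^0.02 − 0.85)/(1.4 − 0.85) = 0.1702/0.5500 = 0.3095
Terminal stock prices: S_uu = 205.8, S_ud = 125, S_dd = 75.86
Terminal payoffs (S − K): max(96.8, 0) = 96.8, max(15.95, 0) = 15.95, max(-33.14, 0) = 0
Node u (S = 147): V_u = e^(−0.02)·[0.3095·96.8000 + 0.6905·15.9500] = 40.1583
Node d (S = 89.25): V_d = e^(−0.02)·[0.3095·15.9500 + 0.6905·0.0000] = 4.8381
Node 0 (S = 105): V_0 = e^(−0.02)·[0.3095·40.1583 + 0.6905·4.8381] = 15.4560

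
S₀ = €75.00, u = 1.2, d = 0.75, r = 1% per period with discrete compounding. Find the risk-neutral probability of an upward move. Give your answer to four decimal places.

p = 0.5778

Risk-neutral probability p = (1 + 0.01 − 0.75)/(1.2 − 0.75) = 0.2600/0.4500 = 0.5778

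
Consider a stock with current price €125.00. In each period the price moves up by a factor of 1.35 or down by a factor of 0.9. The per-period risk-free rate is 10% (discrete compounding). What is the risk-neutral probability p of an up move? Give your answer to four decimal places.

Risk-neutral probability p = (1 + 0.1 − 0.9)/(1.35 − 0.9) = 0.2000/0.4500 = 0.4444

p = 0.4444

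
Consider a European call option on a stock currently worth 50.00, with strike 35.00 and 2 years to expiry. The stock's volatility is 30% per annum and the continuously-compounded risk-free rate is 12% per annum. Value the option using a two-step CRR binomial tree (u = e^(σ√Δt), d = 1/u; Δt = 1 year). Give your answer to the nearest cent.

CRR parameters: u = e^(σ√Δt) = e^(0.3·√1) = 1.3499, d = 1/u = 0.7408
Per-period rate: rΔt = 0.12·1 = 0.12, so R = e^0.12 = 1.1275
Risk-neutral probability p = (e^0.12 − 0.7408)/(1.3499 − 0.7408) = 0.3867/0.6090 = 0.6349
Terminal stock prices: S_uu = 91.11, S_ud = 50, S_dd = 27.44
Terminal payoffs (S − K): max(56.11, 0) = 56.11, max(15, 0) = 15, max(-7.559, 0) = 0
Node u (S = 67.49): V_u = e^(−0.12)·[0.6349·56.1059 + 0.3651·15.0000] = 36.4507
Node d (S = 37.04): V_d = e^(−0.12)·[0.6349·15.0000 + 0.3651·0.0000] = 8.4466
Node 0 (S = 50): V_0 = e^(−0.12)·[0.6349·36.4507 + 0.3651·8.4466] = 23.2607

23.26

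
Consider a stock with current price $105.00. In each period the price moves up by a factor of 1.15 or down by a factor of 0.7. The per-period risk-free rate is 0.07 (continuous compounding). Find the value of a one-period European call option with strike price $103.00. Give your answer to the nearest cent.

Risk-neutral probability p = (e^0.07 − 0.7)/(1.15 − 0.7) = 0.3725/0.4500 = 0.8278
Terminal stock prices: S_u = 120.7, S_d = 73.5
Terminal payoffs (S − K): max(17.75, 0) = 17.75, max(-29.5, 0) = 0
Node 0 (S = 105): V_0 = e^(−0.07)·[0.8278·17.7500 + 0.1722·0.0000] = 13.7000

$13.70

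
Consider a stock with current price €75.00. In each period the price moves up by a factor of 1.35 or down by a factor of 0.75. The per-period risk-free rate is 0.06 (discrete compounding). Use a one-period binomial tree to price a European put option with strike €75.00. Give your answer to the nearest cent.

Risk-neutral probability p = (1 + 0.06 − 0.75)/(1.35 − 0.75) = 0.3100/0.6000 = 0.5167
Terminal stock prices: S_u = 101.2, S_d = 56.25
Terminal payoffs (K − S): max(-26.25, 0) = 0, max(18.75, 0) = 18.75
Node 0 (S = 75): V_0 = 1/1.06·[0.5167·0.0000 + 0.4833·18.7500] = 8.5495

€8.55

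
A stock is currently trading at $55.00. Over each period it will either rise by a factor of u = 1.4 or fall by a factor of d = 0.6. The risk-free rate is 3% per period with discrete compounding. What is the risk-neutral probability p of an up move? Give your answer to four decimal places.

p = 0.5375

Risk-neutral probability p = (1 + 0.03 − 0.6)/(1.4 − 0.6) = 0.4300/0.8000 = 0.5375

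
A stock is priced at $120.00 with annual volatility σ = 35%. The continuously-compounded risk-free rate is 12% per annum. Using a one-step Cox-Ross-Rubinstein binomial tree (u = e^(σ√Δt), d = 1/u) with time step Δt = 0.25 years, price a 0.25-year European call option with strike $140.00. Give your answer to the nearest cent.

CRR parameters: u = e^(σ√Δt) = e^(0.35·√0.25) = 1.1912, d = 1/u = 0.8395
Per-period rate: rΔt = 0.12·0.25 = 0.03, so R = e^0.03 = 1.0305
Risk-neutral probability p = (e^0.03 − 0.8395)/(1.1912 − 0.8395) = 0.1910/0.3518 = 0.5429
Terminal stock prices: S_u = 142.9, S_d = 100.7
Terminal payoffs (S − K): max(2.95, 0) = 2.95, max(-39.27, 0) = 0
Node 0 (S = 120): V_0 = e^(−0.03)·[0.5429·2.9495 + 0.4571·0.0000] = 1.5541

$1.55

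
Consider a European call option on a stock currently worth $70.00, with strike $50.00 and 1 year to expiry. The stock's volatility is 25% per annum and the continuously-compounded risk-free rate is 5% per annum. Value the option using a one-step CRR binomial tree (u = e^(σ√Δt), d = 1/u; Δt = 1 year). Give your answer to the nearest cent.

CRR parameters: u = e^(σ√Δt) = e^(0.25·√1) = 1.2840, d = 1/u = 0.7788
Per-period rate: rΔt = 0.05·1 = 0.05, so R = e^0.05 = 1.0513
Risk-neutral probability p = (e^0.05 − 0.7788)/(1.2840 − 0.7788) = 0.2725/0.5052 = 0.5393
Terminal stock prices: S_u = 89.88, S_d = 54.52
Terminal payoffs (S − K): max(39.88, 0) = 39.88, max(4.516, 0) = 4.516
Node 0 (S = 70): V_0 = e^(−0.05)·[0.5393·39.8818 + 0.4607·4.5161] = 22.4385

$22.44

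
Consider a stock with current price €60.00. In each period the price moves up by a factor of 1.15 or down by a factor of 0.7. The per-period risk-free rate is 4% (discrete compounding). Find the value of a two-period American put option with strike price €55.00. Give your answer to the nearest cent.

Risk-neutral probability p = (1 + 0.04 − 0.7)/(1.15 − 0.7) = 0.3400/0.4500 = 0.7556
Terminal stock prices: S_uu = 79.35, S_ud = 48.3, S_dd = 29.4
Terminal payoffs (K − S): max(-24.35, 0) = 0, max(6.7, 0) = 6.7, max(25.6, 0) = 25.6
Node u (S = 69): continuation = 1/1.04·[0.7556·0.0000 + 0.2444·6.7000] = 1.5748; exercise value = 0.0000 ≤ continuation, so V_u = 1.5748
Node d (S = 42): continuation = 1/1.04·[0.7556·6.7000 + 0.2444·25.6000] = 10.8846; exercise value = 13.0000 > continuation, so V_d = 13.0000 (exercise)
Node 0 (S = 60): continuation = 1/1.04·[0.7556·1.5748 + 0.2444·13.0000] = 4.1996; exercise value = 0.0000 ≤ continuation, so V_0 = 4.1996

€4.20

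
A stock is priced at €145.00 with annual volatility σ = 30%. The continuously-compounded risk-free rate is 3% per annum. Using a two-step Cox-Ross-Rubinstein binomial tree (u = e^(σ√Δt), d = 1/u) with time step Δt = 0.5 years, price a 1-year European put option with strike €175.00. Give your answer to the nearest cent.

€35.36

CRR parameters: u = e^(σ√Δt) = e^(0.3·√0.5) = 1.2363, d = 1/u = 0.8089
Per-period rate: rΔt = 0.03·0.5 = 0.015, so R = e^0.015 = 1.0151
Risk-neutral probability p = (e^0.015 − 0.8089)/(1.2363 − 0.8089) = 0.2063/0.4275 = 0.4825
Terminal stock prices: S_uu = 221.6, S_ud = 145, S_dd = 94.87
Terminal payoffs (K − S): max(-46.63, 0) = 0, max(30, 0) = 30, max(80.13, 0) = 80.13
Node u (S = 179.3): V_u = e^(−0.015)·[0.4825·0.0000 + 0.5175·30.0000] = 15.2932
Node d (S = 117.3): V_d = e^(−0.015)·[0.4825·30.0000 + 0.5175·80.1336] = 55.1102
Node 0 (S = 145): V_0 = e^(−0.015)·[0.4825·15.2932 + 0.5175·55.1102] = 35.3632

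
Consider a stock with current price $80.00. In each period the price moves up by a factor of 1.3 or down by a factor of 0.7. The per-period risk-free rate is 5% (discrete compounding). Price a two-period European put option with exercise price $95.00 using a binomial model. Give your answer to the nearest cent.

Risk-neutral probability p = (1 + 0.05 − 0.7)/(1.3 − 0.7) = 0.3500/0.6000 = 0.5833
Terminal stock prices: S_uu = 135.2, S_ud = 72.8, S_dd = 39.2
Terminal payoffs (K − S): max(-40.2, 0) = 0, max(22.2, 0) = 22.2, max(55.8, 0) = 55.8
Node u (S = 104): V_u = 1/1.05·[0.5833·0.0000 + 0.4167·22.2000] = 8.8095
Node d (S = 56): V_d = 1/1.05·[0.5833·22.2000 + 0.4167·55.8000] = 34.4762
Node 0 (S = 80): V_0 = 1/1.05·[0.5833·8.8095 + 0.4167·34.4762] = 18.5752

$18.58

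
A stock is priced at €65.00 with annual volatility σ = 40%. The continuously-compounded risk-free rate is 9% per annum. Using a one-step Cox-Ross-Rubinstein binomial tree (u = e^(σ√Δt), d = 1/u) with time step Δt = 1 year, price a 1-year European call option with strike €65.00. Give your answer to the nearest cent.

CRR parameters: u = e^(σ√Δt) = e^(0.4·√1) = 1.4918, d = 1/u = 0.6703
Per-period rate: rΔt = 0.09·1 = 0.09, so R = e^0.09 = 1.0942
Risk-neutral probability p = (e^0.09 − 0.6703)/(1.4918 − 0.6703) = 0.4239/0.8215 = 0.5159
Terminal stock prices: S_u = 96.97, S_d = 43.57
Terminal payoffs (S − K): max(31.97, 0) = 31.97, max(-21.43, 0) = 0
Node 0 (S = 65): V_0 = e^(−0.09)·[0.5159·31.9686 + 0.4841·0.0000] = 15.0745

€15.07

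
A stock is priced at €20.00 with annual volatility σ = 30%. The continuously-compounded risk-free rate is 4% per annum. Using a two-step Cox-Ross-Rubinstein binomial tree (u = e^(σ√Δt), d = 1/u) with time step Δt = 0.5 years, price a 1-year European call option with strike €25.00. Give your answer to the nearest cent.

€1.31

CRR parameters: u = e^(σ√Δt) = e^(0.3·√0.5) = 1.2363, d = 1/u = 0.8089
Per-period rate: rΔt = 0.04·0.5 = 0.02, so R = e^0.02 = 1.0202
Risk-neutral probability p = (e^0.02 − 0.8089)/(1.2363 − 0.8089) = 0.2113/0.4275 = 0.4944
Terminal stock prices: S_uu = 30.57, S_ud = 20, S_dd = 13.09
Terminal payoffs (S − K): max(5.569, 0) = 5.569, max(-5, 0) = 0, max(-11.91, 0) = 0
Node u (S = 24.73): V_u = e^(−0.02)·[0.4944·5.5693 + 0.5056·0.0000] = 2.6991
Node d (S = 16.18): V_d = e^(−0.02)·[0.4944·0.0000 + 0.5056·0.0000] = 0.0000
Node 0 (S = 20): V_0 = e^(−0.02)·[0.4944·2.6991 + 0.5056·0.0000] = 1.3081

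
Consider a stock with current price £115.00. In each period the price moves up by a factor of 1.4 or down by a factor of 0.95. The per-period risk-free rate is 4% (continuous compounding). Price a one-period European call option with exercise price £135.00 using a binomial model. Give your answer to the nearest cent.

Risk-neutral probability p = (e^0.04 − 0.95)/(1.4 − 0.95) = 0.0908/0.4500 = 0.2018
Terminal stock prices: S_u = 161, S_d = 109.2
Terminal payoffs (S − K): max(26, 0) = 26, max(-25.75, 0) = 0
Node 0 (S = 115): V_0 = e^(−0.04)·[0.2018·26.0000 + 0.7982·0.0000] = 5.0411

£5.04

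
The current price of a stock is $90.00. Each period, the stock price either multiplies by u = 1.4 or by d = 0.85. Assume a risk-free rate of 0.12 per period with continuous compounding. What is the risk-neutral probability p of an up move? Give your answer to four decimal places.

Risk-neutral probability p = (e^0.12 − 0.85)/(1.4 − 0.85) = 0.2775/0.5500 = 0.5045

p = 0.5045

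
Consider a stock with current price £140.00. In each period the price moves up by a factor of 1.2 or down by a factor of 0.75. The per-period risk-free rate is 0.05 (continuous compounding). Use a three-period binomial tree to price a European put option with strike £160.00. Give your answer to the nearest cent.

Risk-neutral probability p = (e^0.05 − 0.75)/(1.2 − 0.75) = 0.3013/0.4500 = 0.6695
Terminal stock prices: S_uuu = 241.9, S_uud = 151.2, S_udd = 94.5, S_ddd = 59.06
Terminal payoffs (K − S): max(-81.92, 0) = 0, max(8.8, 0) = 8.8, max(65.5, 0) = 65.5, max(100.9, 0) = 100.9
Node uu (S = 201.6): V_uu = e^(−0.05)·[0.6695·0.0000 + 0.3305·8.8000] = 2.7666
Node ud (S = 126): V_ud = e^(−0.05)·[0.6695·8.8000 + 0.3305·65.5000] = 26.1967
Node dd (S = 78.75): V_dd = e^(−0.05)·[0.6695·65.5000 + 0.3305·100.9375] = 73.4467
Node u (S = 168): V_u = e^(−0.05)·[0.6695·2.7666 + 0.3305·26.1967] = 9.9979
Node d (S = 105): V_d = e^(−0.05)·[0.6695·26.1967 + 0.3305·73.4467] = 39.7740
Node 0 (S = 140): V_0 = e^(−0.05)·[0.6695·9.9979 + 0.3305·39.7740] = 18.8716

£18.87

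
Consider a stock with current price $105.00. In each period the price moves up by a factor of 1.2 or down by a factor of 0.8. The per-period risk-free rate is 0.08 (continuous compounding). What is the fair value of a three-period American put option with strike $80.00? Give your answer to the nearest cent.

Risk-neutral probability p = (e^0.08 − 0.8)/(1.2 − 0.8) = 0.2833/0.4000 = 0.7082
Terminal stock prices: S_uuu = 181.4, S_uud = 121, S_udd = 80.64, S_ddd = 53.76
Terminal payoffs (K − S): max(-101.4, 0) = 0, max(-40.96, 0) = 0, max(-0.64, 0) = 0, max(26.24, 0) = 26.24
Node uu (S = 151.2): continuation = e^(−0.08)·[0.7082·0.0000 + 0.2918·0.0000] = 0.0000; exercise value = 0.0000 ≤ continuation, so V_uu = 0.0000
Node ud (S = 100.8): continuation = e^(−0.08)·[0.7082·0.0000 + 0.2918·0.0000] = 0.0000; exercise value = 0.0000 ≤ continuation, so V_ud = 0.0000
Node dd (S = 67.2): continuation = e^(−0.08)·[0.7082·0.0000 + 0.2918·26.2400] = 7.0677; exercise value = 12.8000 > continuation, so V_dd = 12.8000 (exercise)
Node u (S = 126): continuation = e^(−0.08)·[0.7082·0.0000 + 0.2918·0.0000] = 0.0000; exercise value = 0.0000 ≤ continuation, so V_u = 0.0000
Node d (S = 84): continuation = e^(−0.08)·[0.7082·0.0000 + 0.2918·12.8000] = 3.4477; exercise value = 0.0000 ≤ continuation, so V_d = 3.4477
Node 0 (S = 105): continuation = e^(−0.08)·[0.7082·0.0000 + 0.2918·3.4477] = 0.9286; exercise value = 0.0000 ≤ continuation, so V_0 = 0.9286

$0.93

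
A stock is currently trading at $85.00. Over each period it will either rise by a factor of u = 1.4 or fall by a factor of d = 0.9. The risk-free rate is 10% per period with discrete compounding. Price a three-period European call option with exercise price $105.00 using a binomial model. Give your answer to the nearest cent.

Risk-neutral probability p = (1 + 0.1 − 0.9)/(1.4 − 0.9) = 0.2000/0.5000 = 0.4000
Terminal stock prices: S_uuu = 233.2, S_uud = 149.9, S_udd = 96.39, S_ddd = 61.97
Terminal payoffs (S − K): max(128.2, 0) = 128.2, max(44.94, 0) = 44.94, max(-8.61, 0) = 0, max(-43.03, 0) = 0
Node uu (S = 166.6): V_uu = 1/1.1·[0.4000·128.2400 + 0.6000·44.9400] = 71.1455
Node ud (S = 107.1): V_ud = 1/1.1·[0.4000·44.9400 + 0.6000·0.0000] = 16.3418
Node dd (S = 68.85): V_dd = 1/1.1·[0.4000·0.0000 + 0.6000·0.0000] = 0.0000
Node u (S = 119): V_u = 1/1.1·[0.4000·71.1455 + 0.6000·16.3418] = 34.7848
Node d (S = 76.5): V_d = 1/1.1·[0.4000·16.3418 + 0.6000·0.0000] = 5.9425
Node 0 (S = 85): V_0 = 1/1.1·[0.4000·34.7848 + 0.6000·5.9425] = 15.8904

$15.89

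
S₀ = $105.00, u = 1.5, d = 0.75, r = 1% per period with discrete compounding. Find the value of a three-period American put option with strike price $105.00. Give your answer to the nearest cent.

$23.93

Risk-neutral probability p = (1 + 0.01 − 0.75)/(1.5 − 0.75) = 0.2600/0.7500 = 0.3467
Terminal stock prices: S_uuu = 354.4, S_uud = 177.2, S_udd = 88.59, S_ddd = 44.3
Terminal payoffs (K − S): max(-249.4, 0) = 0, max(-72.19, 0) = 0, max(16.41, 0) = 16.41, max(60.7, 0) = 60.7
Node uu (S = 236.2): continuation = 1/1.01·[0.3467·0.0000 + 0.6533·0.0000] = 0.0000; exercise value = 0.0000 ≤ continuation, so V_uu = 0.0000
Node ud (S = 118.1): continuation = 1/1.01·[0.3467·0.0000 + 0.6533·16.4062] = 10.6126; exercise value = 0.0000 ≤ continuation, so V_ud = 10.6126
Node dd (S = 59.06): continuation = 1/1.01·[0.3467·16.4062 + 0.6533·60.7031] = 44.8979; exercise value = 45.9375 > continuation, so V_dd = 45.9375 (exercise)
Node u (S = 157.5): continuation = 1/1.01·[0.3467·0.0000 + 0.6533·10.6126] = 6.8649; exercise value = 0.0000 ≤ continuation, so V_u = 6.8649
Node d (S = 78.75): continuation = 1/1.01·[0.3467·10.6126 + 0.6533·45.9375] = 33.3580; exercise value = 26.2500 ≤ continuation, so V_d = 33.3580
Node 0 (S = 105): continuation = 1/1.01·[0.3467·6.8649 + 0.6533·33.3580] = 23.9344; exercise value = 0.0000 ≤ continuation, so V_0 = 23.9344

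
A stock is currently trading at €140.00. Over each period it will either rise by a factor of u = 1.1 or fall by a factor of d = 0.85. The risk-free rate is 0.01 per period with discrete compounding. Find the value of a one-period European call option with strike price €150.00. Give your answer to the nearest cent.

€2.53

Risk-neutral probability p = (1 + 0.01 − 0.85)/(1.1 − 0.85) = 0.1600/0.2500 = 0.6400
Terminal stock prices: S_u = 154, S_d = 119
Terminal payoffs (S − K): max(4, 0) = 4, max(-31, 0) = 0
Node 0 (S = 140): V_0 = 1/1.01·[0.6400·4.0000 + 0.3600·0.0000] = 2.5347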